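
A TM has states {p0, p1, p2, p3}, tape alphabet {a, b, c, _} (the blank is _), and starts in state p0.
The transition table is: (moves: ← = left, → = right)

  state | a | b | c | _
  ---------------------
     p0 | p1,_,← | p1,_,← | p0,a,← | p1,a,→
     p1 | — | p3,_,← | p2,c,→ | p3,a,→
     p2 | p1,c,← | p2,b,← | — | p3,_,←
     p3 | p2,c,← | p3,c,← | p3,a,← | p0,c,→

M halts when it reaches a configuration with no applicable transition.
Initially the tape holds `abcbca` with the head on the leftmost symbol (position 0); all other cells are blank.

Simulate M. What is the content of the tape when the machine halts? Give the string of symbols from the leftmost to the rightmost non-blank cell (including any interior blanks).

state=p0 head=0 tape=___[a]bcbca   (p0,a)→(p1,_,←)
state=p1 head=-1 tape=__[_]_bcbca   (p1,_)→(p3,a,→)
state=p3 head=0 tape=__a[_]bcbca   (p3,_)→(p0,c,→)
state=p0 head=1 tape=__ac[b]cbca   (p0,b)→(p1,_,←)
state=p1 head=0 tape=__a[c]_cbca   (p1,c)→(p2,c,→)
state=p2 head=1 tape=__ac[_]cbca   (p2,_)→(p3,_,←)
state=p3 head=0 tape=__a[c]_cbca   (p3,c)→(p3,a,←)
state=p3 head=-1 tape=__[a]a_cbca   (p3,a)→(p2,c,←)
state=p2 head=-2 tape=_[_]ca_cbca   (p2,_)→(p3,_,←)
state=p3 head=-3 tape=[_]_ca_cbca   (p3,_)→(p0,c,→)
state=p0 head=-2 tape=c[_]ca_cbca   (p0,_)→(p1,a,→)
state=p1 head=-1 tape=ca[c]a_cbca   (p1,c)→(p2,c,→)
state=p2 head=0 tape=cac[a]_cbca   (p2,a)→(p1,c,←)
state=p1 head=-1 tape=ca[c]c_cbca   (p1,c)→(p2,c,→)
state=p2 head=0 tape=cac[c]_cbca
The non-blank tape span at halt is cacc_cbca.

cacc_cbca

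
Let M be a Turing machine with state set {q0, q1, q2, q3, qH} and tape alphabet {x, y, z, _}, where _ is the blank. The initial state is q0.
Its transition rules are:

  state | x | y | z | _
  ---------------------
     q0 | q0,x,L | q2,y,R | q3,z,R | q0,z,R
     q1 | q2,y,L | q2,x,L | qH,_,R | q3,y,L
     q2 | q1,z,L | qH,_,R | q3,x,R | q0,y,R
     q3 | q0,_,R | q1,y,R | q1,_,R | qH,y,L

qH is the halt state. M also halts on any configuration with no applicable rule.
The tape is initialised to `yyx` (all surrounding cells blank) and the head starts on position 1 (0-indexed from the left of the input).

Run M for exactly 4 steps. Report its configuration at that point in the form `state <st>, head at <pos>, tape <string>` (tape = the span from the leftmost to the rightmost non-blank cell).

state qH, head at 1, tape xz

q0 | y[y]x   read y → write y, move R, go to q2
q2 | yy[x]   read x → write z, move L, go to q1
q1 | y[y]z   read y → write x, move L, go to q2
q2 | [y]xz   read y → write _, move R, go to qH
qH | _[x]z
After 4 steps: state qH, head at 1, tape xz.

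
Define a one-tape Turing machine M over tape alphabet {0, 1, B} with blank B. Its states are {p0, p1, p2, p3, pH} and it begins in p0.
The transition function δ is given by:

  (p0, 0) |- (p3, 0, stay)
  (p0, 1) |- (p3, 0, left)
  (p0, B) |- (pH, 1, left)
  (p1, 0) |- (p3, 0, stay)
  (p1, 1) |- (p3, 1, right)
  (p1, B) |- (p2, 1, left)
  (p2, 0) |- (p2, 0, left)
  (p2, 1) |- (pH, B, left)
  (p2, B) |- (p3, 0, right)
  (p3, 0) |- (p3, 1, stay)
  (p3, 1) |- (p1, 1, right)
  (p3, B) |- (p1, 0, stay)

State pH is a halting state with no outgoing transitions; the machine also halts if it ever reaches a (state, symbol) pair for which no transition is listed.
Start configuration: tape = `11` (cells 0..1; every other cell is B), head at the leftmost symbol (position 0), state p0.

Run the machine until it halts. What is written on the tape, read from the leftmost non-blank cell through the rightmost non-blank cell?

111B1

state=p0 head=0 tape=B[1]1BB   (p0,1)→(p3,0,left)
state=p3 head=-1 tape=[B]01BB   (p3,B)→(p1,0,stay)
state=p1 head=-1 tape=[0]01BB   (p1,0)→(p3,0,stay)
state=p3 head=-1 tape=[0]01BB   (p3,0)→(p3,1,stay)
state=p3 head=-1 tape=[1]01BB   (p3,1)→(p1,1,right)
state=p1 head=0 tape=1[0]1BB   (p1,0)→(p3,0,stay)
state=p3 head=0 tape=1[0]1BB   (p3,0)→(p3,1,stay)
state=p3 head=0 tape=1[1]1BB   (p3,1)→(p1,1,right)
state=p1 head=1 tape=11[1]BB   (p1,1)→(p3,1,right)
state=p3 head=2 tape=111[B]B   (p3,B)→(p1,0,stay)
state=p1 head=2 tape=111[0]B   (p1,0)→(p3,0,stay)
state=p3 head=2 tape=111[0]B   (p3,0)→(p3,1,stay)
state=p3 head=2 tape=111[1]B   (p3,1)→(p1,1,right)
state=p1 head=3 tape=1111[B]   (p1,B)→(p2,1,left)
state=p2 head=2 tape=111[1]1   (p2,1)→(pH,B,left)
state=pH head=1 tape=11[1]B1
The non-blank tape span at halt is 111B1.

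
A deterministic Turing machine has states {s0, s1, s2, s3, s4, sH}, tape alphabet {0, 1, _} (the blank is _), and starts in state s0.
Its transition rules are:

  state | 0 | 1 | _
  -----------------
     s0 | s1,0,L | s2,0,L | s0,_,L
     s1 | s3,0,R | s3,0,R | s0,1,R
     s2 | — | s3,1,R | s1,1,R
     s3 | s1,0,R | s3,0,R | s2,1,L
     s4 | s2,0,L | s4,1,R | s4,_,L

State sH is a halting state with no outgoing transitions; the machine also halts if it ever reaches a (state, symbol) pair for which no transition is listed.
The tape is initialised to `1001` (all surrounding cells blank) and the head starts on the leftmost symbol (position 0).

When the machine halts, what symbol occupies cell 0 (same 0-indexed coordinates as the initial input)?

s0 | _[1]001_   read 1 → write 0, move L, go to s2
s2 | [_]0001_   read _ → write 1, move R, go to s1
s1 | 1[0]001_   read 0 → write 0, move R, go to s3
s3 | 10[0]01_   read 0 → write 0, move R, go to s1
s1 | 100[0]1_   read 0 → write 0, move R, go to s3
s3 | 1000[1]_   read 1 → write 0, move R, go to s3
s3 | 10000[_]   read _ → write 1, move L, go to s2
s2 | 1000[0]1
Cell 0 holds 0 when M halts.

0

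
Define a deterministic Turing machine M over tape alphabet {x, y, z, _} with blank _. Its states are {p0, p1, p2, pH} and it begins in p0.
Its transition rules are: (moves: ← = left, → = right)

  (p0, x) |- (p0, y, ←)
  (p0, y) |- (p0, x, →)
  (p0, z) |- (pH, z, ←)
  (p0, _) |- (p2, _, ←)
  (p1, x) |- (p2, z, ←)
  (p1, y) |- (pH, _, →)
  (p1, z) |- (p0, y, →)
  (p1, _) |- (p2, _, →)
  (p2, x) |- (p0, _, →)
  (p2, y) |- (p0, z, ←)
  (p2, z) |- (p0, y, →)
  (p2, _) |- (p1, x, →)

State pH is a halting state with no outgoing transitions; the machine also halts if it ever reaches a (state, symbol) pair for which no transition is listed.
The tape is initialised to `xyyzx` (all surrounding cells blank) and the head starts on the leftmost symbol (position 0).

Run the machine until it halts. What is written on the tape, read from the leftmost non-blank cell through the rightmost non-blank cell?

state=p0 head=0 tape=__[x]yyzx   (p0,x)→(p0,y,←)
state=p0 head=-1 tape=_[_]yyyzx   (p0,_)→(p2,_,←)
state=p2 head=-2 tape=[_]_yyyzx   (p2,_)→(p1,x,→)
state=p1 head=-1 tape=x[_]yyyzx   (p1,_)→(p2,_,→)
state=p2 head=0 tape=x_[y]yyzx   (p2,y)→(p0,z,←)
state=p0 head=-1 tape=x[_]zyyzx   (p0,_)→(p2,_,←)
state=p2 head=-2 tape=[x]_zyyzx   (p2,x)→(p0,_,→)
state=p0 head=-1 tape=_[_]zyyzx   (p0,_)→(p2,_,←)
state=p2 head=-2 tape=[_]_zyyzx   (p2,_)→(p1,x,→)
state=p1 head=-1 tape=x[_]zyyzx   (p1,_)→(p2,_,→)
state=p2 head=0 tape=x_[z]yyzx   (p2,z)→(p0,y,→)
state=p0 head=1 tape=x_y[y]yzx   (p0,y)→(p0,x,→)
state=p0 head=2 tape=x_yx[y]zx   (p0,y)→(p0,x,→)
state=p0 head=3 tape=x_yxx[z]x   (p0,z)→(pH,z,←)
state=pH head=2 tape=x_yx[x]zx
The non-blank tape span at halt is x_yxxzx.

x_yxxzx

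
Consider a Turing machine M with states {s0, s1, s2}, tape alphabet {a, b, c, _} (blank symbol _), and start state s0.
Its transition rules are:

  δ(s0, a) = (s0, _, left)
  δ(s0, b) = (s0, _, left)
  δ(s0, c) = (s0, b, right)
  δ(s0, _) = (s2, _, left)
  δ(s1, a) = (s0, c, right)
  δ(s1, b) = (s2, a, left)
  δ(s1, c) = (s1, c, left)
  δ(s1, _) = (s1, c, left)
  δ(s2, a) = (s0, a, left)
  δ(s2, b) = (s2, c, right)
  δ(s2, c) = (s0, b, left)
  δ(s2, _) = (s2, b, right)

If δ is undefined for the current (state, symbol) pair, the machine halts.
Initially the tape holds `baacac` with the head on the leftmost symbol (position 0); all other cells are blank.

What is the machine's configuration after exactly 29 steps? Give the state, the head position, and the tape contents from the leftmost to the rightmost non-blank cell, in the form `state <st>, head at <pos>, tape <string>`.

state=s0 head=0 tape=______[b]aacac   (s0,b)→(s0,_,left)
state=s0 head=-1 tape=_____[_]_aacac   (s0,_)→(s2,_,left)
state=s2 head=-2 tape=____[_]__aacac   (s2,_)→(s2,b,right)
state=s2 head=-1 tape=____b[_]_aacac   (s2,_)→(s2,b,right)
state=s2 head=0 tape=____bb[_]aacac   (s2,_)→(s2,b,right)
state=s2 head=1 tape=____bbb[a]acac   (s2,a)→(s0,a,left)
state=s0 head=0 tape=____bb[b]aacac   (s0,b)→(s0,_,left)
state=s0 head=-1 tape=____b[b]_aacac   (s0,b)→(s0,_,left)
state=s0 head=-2 tape=____[b]__aacac   (s0,b)→(s0,_,left)
state=s0 head=-3 tape=___[_]___aacac   (s0,_)→(s2,_,left)
state=s2 head=-4 tape=__[_]____aacac   (s2,_)→(s2,b,right)
state=s2 head=-3 tape=__b[_]___aacac   (s2,_)→(s2,b,right)
state=s2 head=-2 tape=__bb[_]__aacac   (s2,_)→(s2,b,right)
state=s2 head=-1 tape=__bbb[_]_aacac   (s2,_)→(s2,b,right)
state=s2 head=0 tape=__bbbb[_]aacac   (s2,_)→(s2,b,right)
state=s2 head=1 tape=__bbbbb[a]acac   (s2,a)→(s0,a,left)
state=s0 head=0 tape=__bbbb[b]aacac   (s0,b)→(s0,_,left)
state=s0 head=-1 tape=__bbb[b]_aacac   (s0,b)→(s0,_,left)
state=s0 head=-2 tape=__bb[b]__aacac   (s0,b)→(s0,_,left)
state=s0 head=-3 tape=__b[b]___aacac   (s0,b)→(s0,_,left)
state=s0 head=-4 tape=__[b]____aacac   (s0,b)→(s0,_,left)
state=s0 head=-5 tape=_[_]_____aacac   (s0,_)→(s2,_,left)
state=s2 head=-6 tape=[_]______aacac   (s2,_)→(s2,b,right)
state=s2 head=-5 tape=b[_]_____aacac   (s2,_)→(s2,b,right)
state=s2 head=-4 tape=bb[_]____aacac   (s2,_)→(s2,b,right)
state=s2 head=-3 tape=bbb[_]___aacac   (s2,_)→(s2,b,right)
state=s2 head=-2 tape=bbbb[_]__aacac   (s2,_)→(s2,b,right)
state=s2 head=-1 tape=bbbbb[_]_aacac   (s2,_)→(s2,b,right)
state=s2 head=0 tape=bbbbbb[_]aacac   (s2,_)→(s2,b,right)
state=s2 head=1 tape=bbbbbbb[a]acac
After 29 steps: state s2, head at 1, tape bbbbbbbaacac.

state s2, head at 1, tape bbbbbbbaacac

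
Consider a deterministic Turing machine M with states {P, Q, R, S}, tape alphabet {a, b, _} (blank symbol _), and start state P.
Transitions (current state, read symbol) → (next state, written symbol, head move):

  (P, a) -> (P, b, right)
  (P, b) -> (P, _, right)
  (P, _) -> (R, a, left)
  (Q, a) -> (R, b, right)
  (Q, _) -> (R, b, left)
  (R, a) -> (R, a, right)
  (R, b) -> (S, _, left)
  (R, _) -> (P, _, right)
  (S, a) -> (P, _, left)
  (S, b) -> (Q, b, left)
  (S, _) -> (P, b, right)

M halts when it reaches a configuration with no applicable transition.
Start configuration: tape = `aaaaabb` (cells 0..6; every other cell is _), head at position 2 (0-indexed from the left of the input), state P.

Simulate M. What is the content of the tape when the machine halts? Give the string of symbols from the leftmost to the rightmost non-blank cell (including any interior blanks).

P | aa[a]aabb__   read a → write b, move right, go to P
P | aab[a]abb__   read a → write b, move right, go to P
P | aabb[a]bb__   read a → write b, move right, go to P
P | aabbb[b]b__   read b → write _, move right, go to P
P | aabbb_[b]__   read b → write _, move right, go to P
P | aabbb__[_]_   read _ → write a, move left, go to R
R | aabbb_[_]a_   read _ → write _, move right, go to P
P | aabbb__[a]_   read a → write b, move right, go to P
P | aabbb__b[_]   read _ → write a, move left, go to R
R | aabbb__[b]a   read b → write _, move left, go to S
S | aabbb_[_]_a   read _ → write b, move right, go to P
P | aabbb_b[_]a   read _ → write a, move left, go to R
R | aabbb_[b]aa   read b → write _, move left, go to S
S | aabbb[_]_aa   read _ → write b, move right, go to P
P | aabbbb[_]aa   read _ → write a, move left, go to R
R | aabbb[b]aaa   read b → write _, move left, go to S
S | aabb[b]_aaa   read b → write b, move left, go to Q
Q | aab[b]b_aaa
The non-blank tape span at halt is aabbb_aaa.

aabbb_aaa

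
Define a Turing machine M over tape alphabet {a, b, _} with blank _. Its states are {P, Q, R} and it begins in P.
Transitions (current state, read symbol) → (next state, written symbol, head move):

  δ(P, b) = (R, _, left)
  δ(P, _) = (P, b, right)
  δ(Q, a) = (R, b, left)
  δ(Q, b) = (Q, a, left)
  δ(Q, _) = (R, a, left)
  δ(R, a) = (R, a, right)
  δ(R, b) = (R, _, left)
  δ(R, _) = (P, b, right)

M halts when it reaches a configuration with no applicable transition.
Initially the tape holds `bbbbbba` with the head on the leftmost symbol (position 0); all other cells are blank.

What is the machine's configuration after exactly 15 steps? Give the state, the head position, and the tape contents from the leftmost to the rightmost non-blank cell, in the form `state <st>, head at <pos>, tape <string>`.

state R, head at -3, tape bbba

state=P head=0 tape=___[b]bbbbba   (P,b)→(R,_,left)
state=R head=-1 tape=__[_]_bbbbba   (R,_)→(P,b,right)
state=P head=0 tape=__b[_]bbbbba   (P,_)→(P,b,right)
state=P head=1 tape=__bb[b]bbbba   (P,b)→(R,_,left)
state=R head=0 tape=__b[b]_bbbba   (R,b)→(R,_,left)
state=R head=-1 tape=__[b]__bbbba   (R,b)→(R,_,left)
state=R head=-2 tape=_[_]___bbbba   (R,_)→(P,b,right)
state=P head=-1 tape=_b[_]__bbbba   (P,_)→(P,b,right)
state=P head=0 tape=_bb[_]_bbbba   (P,_)→(P,b,right)
state=P head=1 tape=_bbb[_]bbbba   (P,_)→(P,b,right)
state=P head=2 tape=_bbbb[b]bbba   (P,b)→(R,_,left)
state=R head=1 tape=_bbb[b]_bbba   (R,b)→(R,_,left)
state=R head=0 tape=_bb[b]__bbba   (R,b)→(R,_,left)
state=R head=-1 tape=_b[b]___bbba   (R,b)→(R,_,left)
state=R head=-2 tape=_[b]____bbba   (R,b)→(R,_,left)
state=R head=-3 tape=[_]_____bbba
After 15 steps: state R, head at -3, tape bbba.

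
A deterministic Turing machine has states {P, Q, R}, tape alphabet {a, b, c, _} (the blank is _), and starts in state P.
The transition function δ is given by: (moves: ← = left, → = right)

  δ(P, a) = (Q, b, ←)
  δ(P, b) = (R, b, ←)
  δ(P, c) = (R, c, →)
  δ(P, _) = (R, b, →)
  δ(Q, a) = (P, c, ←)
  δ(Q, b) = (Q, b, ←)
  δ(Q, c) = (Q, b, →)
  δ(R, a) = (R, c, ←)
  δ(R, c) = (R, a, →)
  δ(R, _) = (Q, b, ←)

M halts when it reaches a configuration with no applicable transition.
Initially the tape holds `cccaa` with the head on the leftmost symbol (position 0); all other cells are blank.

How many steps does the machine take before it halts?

P | __[c]ccaa   read c → write c, move →, go to R
R | __c[c]caa   read c → write a, move →, go to R
R | __ca[c]aa   read c → write a, move →, go to R
R | __caa[a]a   read a → write c, move ←, go to R
R | __ca[a]ca   read a → write c, move ←, go to R
R | __c[a]cca   read a → write c, move ←, go to R
R | __[c]ccca   read c → write a, move →, go to R
R | __a[c]cca   read c → write a, move →, go to R
R | __aa[c]ca   read c → write a, move →, go to R
R | __aaa[c]a   read c → write a, move →, go to R
R | __aaaa[a]   read a → write c, move ←, go to R
R | __aaa[a]c   read a → write c, move ←, go to R
R | __aa[a]cc   read a → write c, move ←, go to R
R | __a[a]ccc   read a → write c, move ←, go to R
R | __[a]cccc   read a → write c, move ←, go to R
R | _[_]ccccc   read _ → write b, move ←, go to Q
Q | [_]bccccc
M halts after 16 transitions.

16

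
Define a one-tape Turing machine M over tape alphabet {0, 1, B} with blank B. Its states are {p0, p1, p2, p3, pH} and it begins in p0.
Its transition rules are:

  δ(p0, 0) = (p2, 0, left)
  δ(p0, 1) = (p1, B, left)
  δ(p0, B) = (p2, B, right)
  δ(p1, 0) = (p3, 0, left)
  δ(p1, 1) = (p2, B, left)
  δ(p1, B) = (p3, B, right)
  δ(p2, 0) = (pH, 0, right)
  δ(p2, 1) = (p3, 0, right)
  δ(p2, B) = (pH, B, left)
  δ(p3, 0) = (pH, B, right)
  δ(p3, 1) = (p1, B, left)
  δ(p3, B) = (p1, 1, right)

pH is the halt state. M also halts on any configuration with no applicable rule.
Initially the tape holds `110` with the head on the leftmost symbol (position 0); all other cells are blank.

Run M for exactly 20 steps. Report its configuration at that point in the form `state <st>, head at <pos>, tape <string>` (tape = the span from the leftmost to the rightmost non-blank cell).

state=p0 head=0 tape=BB[1]10   (p0,1)→(p1,B,left)
state=p1 head=-1 tape=B[B]B10   (p1,B)→(p3,B,right)
state=p3 head=0 tape=BB[B]10   (p3,B)→(p1,1,right)
state=p1 head=1 tape=BB1[1]0   (p1,1)→(p2,B,left)
state=p2 head=0 tape=BB[1]B0   (p2,1)→(p3,0,right)
state=p3 head=1 tape=BB0[B]0   (p3,B)→(p1,1,right)
state=p1 head=2 tape=BB01[0]   (p1,0)→(p3,0,left)
state=p3 head=1 tape=BB0[1]0   (p3,1)→(p1,B,left)
state=p1 head=0 tape=BB[0]B0   (p1,0)→(p3,0,left)
state=p3 head=-1 tape=B[B]0B0   (p3,B)→(p1,1,right)
state=p1 head=0 tape=B1[0]B0   (p1,0)→(p3,0,left)
state=p3 head=-1 tape=B[1]0B0   (p3,1)→(p1,B,left)
state=p1 head=-2 tape=[B]B0B0   (p1,B)→(p3,B,right)
state=p3 head=-1 tape=B[B]0B0   (p3,B)→(p1,1,right)
state=p1 head=0 tape=B1[0]B0   (p1,0)→(p3,0,left)
state=p3 head=-1 tape=B[1]0B0   (p3,1)→(p1,B,left)
state=p1 head=-2 tape=[B]B0B0   (p1,B)→(p3,B,right)
state=p3 head=-1 tape=B[B]0B0   (p3,B)→(p1,1,right)
state=p1 head=0 tape=B1[0]B0   (p1,0)→(p3,0,left)
state=p3 head=-1 tape=B[1]0B0   (p3,1)→(p1,B,left)
state=p1 head=-2 tape=[B]B0B0
After 20 steps: state p1, head at -2, tape 0B0.

state p1, head at -2, tape 0B0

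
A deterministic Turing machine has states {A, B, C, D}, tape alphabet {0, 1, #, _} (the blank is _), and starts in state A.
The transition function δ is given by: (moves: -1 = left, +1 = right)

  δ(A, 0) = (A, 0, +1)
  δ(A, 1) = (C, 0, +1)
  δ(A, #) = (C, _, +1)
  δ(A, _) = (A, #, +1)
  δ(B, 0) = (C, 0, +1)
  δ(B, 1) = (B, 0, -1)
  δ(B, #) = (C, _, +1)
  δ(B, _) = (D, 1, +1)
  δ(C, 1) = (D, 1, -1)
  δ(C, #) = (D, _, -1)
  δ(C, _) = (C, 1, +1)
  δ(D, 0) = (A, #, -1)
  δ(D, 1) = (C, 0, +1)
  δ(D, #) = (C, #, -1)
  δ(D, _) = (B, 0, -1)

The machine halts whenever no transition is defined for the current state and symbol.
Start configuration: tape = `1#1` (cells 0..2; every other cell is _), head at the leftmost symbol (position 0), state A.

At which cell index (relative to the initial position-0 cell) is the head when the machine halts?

state=A head=0 tape=_[1]#1   (A,1)→(C,0,+1)
state=C head=1 tape=_0[#]1   (C,#)→(D,_,-1)
state=D head=0 tape=_[0]_1   (D,0)→(A,#,-1)
state=A head=-1 tape=[_]#_1   (A,_)→(A,#,+1)
state=A head=0 tape=#[#]_1   (A,#)→(C,_,+1)
state=C head=1 tape=#_[_]1   (C,_)→(C,1,+1)
state=C head=2 tape=#_1[1]   (C,1)→(D,1,-1)
state=D head=1 tape=#_[1]1   (D,1)→(C,0,+1)
state=C head=2 tape=#_0[1]   (C,1)→(D,1,-1)
state=D head=1 tape=#_[0]1   (D,0)→(A,#,-1)
state=A head=0 tape=#[_]#1   (A,_)→(A,#,+1)
state=A head=1 tape=##[#]1   (A,#)→(C,_,+1)
state=C head=2 tape=##_[1]   (C,1)→(D,1,-1)
state=D head=1 tape=##[_]1   (D,_)→(B,0,-1)
state=B head=0 tape=#[#]01   (B,#)→(C,_,+1)
state=C head=1 tape=#_[0]1
At halt the head is at cell 1.

1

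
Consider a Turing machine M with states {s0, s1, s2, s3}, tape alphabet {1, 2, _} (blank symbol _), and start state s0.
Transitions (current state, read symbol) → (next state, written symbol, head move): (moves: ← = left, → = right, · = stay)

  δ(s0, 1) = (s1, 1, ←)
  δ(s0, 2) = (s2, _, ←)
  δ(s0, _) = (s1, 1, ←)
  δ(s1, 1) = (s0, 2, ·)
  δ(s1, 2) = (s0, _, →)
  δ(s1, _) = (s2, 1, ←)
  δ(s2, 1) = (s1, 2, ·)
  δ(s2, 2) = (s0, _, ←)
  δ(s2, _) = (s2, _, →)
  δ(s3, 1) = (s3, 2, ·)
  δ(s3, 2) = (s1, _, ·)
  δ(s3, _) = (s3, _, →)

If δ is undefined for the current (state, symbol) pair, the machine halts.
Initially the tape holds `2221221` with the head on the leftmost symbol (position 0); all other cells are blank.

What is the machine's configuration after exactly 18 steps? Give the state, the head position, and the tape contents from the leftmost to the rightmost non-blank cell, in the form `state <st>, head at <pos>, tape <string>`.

state s1, head at -1, tape 21_21221

s0 | __[2]221221   read 2 → write _, move ←, go to s2
s2 | _[_]_221221   read _ → write _, move →, go to s2
s2 | __[_]221221   read _ → write _, move →, go to s2
s2 | ___[2]21221   read 2 → write _, move ←, go to s0
s0 | __[_]_21221   read _ → write 1, move ←, go to s1
s1 | _[_]1_21221   read _ → write 1, move ←, go to s2
s2 | [_]11_21221   read _ → write _, move →, go to s2
s2 | _[1]1_21221   read 1 → write 2, move ·, go to s1
s1 | _[2]1_21221   read 2 → write _, move →, go to s0
s0 | __[1]_21221   read 1 → write 1, move ←, go to s1
s1 | _[_]1_21221   read _ → write 1, move ←, go to s2
s2 | [_]11_21221   read _ → write _, move →, go to s2
s2 | _[1]1_21221   read 1 → write 2, move ·, go to s1
s1 | _[2]1_21221   read 2 → write _, move →, go to s0
s0 | __[1]_21221   read 1 → write 1, move ←, go to s1
s1 | _[_]1_21221   read _ → write 1, move ←, go to s2
s2 | [_]11_21221   read _ → write _, move →, go to s2
s2 | _[1]1_21221   read 1 → write 2, move ·, go to s1
s1 | _[2]1_21221
After 18 steps: state s1, head at -1, tape 21_21221.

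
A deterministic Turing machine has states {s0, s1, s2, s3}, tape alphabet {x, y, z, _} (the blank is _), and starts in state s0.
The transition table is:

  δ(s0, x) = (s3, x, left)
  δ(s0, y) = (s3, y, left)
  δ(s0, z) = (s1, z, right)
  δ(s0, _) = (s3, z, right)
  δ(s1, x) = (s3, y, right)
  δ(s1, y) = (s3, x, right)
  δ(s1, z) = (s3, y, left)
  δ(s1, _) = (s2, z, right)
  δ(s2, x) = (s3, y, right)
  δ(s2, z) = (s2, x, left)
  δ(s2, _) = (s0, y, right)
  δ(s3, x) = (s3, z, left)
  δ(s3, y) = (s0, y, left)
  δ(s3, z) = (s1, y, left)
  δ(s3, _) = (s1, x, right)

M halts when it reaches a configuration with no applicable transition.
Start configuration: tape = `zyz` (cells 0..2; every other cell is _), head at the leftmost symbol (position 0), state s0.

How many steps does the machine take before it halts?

s0 | _[z]yz   read z → write z, move right, go to s1
s1 | _z[y]z   read y → write x, move right, go to s3
s3 | _zx[z]   read z → write y, move left, go to s1
s1 | _z[x]y   read x → write y, move right, go to s3
s3 | _zy[y]   read y → write y, move left, go to s0
s0 | _z[y]y   read y → write y, move left, go to s3
s3 | _[z]yy   read z → write y, move left, go to s1
s1 | [_]yyy   read _ → write z, move right, go to s2
s2 | z[y]yy
M halts after 8 transitions.

8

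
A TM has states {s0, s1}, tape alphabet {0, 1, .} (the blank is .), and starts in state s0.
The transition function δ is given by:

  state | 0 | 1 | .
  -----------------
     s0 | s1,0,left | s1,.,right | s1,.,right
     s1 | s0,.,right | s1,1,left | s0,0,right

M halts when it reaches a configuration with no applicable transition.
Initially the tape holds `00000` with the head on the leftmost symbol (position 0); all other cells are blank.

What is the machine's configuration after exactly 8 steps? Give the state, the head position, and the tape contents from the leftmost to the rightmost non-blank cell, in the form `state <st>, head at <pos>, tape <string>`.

state s0, head at 0, tape 00000

s0 | .[0]0000   read 0 → write 0, move left, go to s1
s1 | [.]00000   read . → write 0, move right, go to s0
s0 | 0[0]0000   read 0 → write 0, move left, go to s1
s1 | [0]00000   read 0 → write ., move right, go to s0
s0 | .[0]0000   read 0 → write 0, move left, go to s1
s1 | [.]00000   read . → write 0, move right, go to s0
s0 | 0[0]0000   read 0 → write 0, move left, go to s1
s1 | [0]00000   read 0 → write ., move right, go to s0
s0 | .[0]0000
After 8 steps: state s0, head at 0, tape 00000.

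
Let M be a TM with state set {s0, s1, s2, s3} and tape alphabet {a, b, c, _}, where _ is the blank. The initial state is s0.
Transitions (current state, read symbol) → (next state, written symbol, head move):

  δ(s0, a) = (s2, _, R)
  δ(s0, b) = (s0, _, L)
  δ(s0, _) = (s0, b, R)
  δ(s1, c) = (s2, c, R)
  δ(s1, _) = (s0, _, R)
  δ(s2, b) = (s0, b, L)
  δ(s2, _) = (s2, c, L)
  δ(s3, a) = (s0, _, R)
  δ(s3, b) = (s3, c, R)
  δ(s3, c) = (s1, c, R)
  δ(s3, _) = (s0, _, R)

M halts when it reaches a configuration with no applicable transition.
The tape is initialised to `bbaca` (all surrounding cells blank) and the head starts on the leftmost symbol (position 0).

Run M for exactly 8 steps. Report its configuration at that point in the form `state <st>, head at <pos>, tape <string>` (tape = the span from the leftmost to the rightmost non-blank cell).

state s0, head at 0, tape bb__aca

s0 | __[b]baca   read b → write _, move L, go to s0
s0 | _[_]_baca   read _ → write b, move R, go to s0
s0 | _b[_]baca   read _ → write b, move R, go to s0
s0 | _bb[b]aca   read b → write _, move L, go to s0
s0 | _b[b]_aca   read b → write _, move L, go to s0
s0 | _[b]__aca   read b → write _, move L, go to s0
s0 | [_]___aca   read _ → write b, move R, go to s0
s0 | b[_]__aca   read _ → write b, move R, go to s0
s0 | bb[_]_aca
After 8 steps: state s0, head at 0, tape bb__aca.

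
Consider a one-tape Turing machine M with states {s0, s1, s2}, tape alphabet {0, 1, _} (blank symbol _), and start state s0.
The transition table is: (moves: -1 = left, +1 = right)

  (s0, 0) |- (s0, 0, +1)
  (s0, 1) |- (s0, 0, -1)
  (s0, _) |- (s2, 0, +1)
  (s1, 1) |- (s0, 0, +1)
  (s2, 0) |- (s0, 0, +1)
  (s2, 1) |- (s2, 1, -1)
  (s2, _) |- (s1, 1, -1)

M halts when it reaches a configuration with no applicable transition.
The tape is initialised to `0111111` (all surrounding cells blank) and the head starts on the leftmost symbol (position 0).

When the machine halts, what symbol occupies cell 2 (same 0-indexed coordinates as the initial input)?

0

s0 | [0]111111__   read 0 → write 0, move +1, go to s0
s0 | 0[1]11111__   read 1 → write 0, move -1, go to s0
s0 | [0]011111__   read 0 → write 0, move +1, go to s0
s0 | 0[0]11111__   read 0 → write 0, move +1, go to s0
s0 | 00[1]1111__   read 1 → write 0, move -1, go to s0
s0 | 0[0]01111__   read 0 → write 0, move +1, go to s0
s0 | 00[0]1111__   read 0 → write 0, move +1, go to s0
s0 | 000[1]111__   read 1 → write 0, move -1, go to s0
s0 | 00[0]0111__   read 0 → write 0, move +1, go to s0
s0 | 000[0]111__   read 0 → write 0, move +1, go to s0
s0 | 0000[1]11__   read 1 → write 0, move -1, go to s0
s0 | 000[0]011__   read 0 → write 0, move +1, go to s0
s0 | 0000[0]11__   read 0 → write 0, move +1, go to s0
s0 | 00000[1]1__   read 1 → write 0, move -1, go to s0
s0 | 0000[0]01__   read 0 → write 0, move +1, go to s0
s0 | 00000[0]1__   read 0 → write 0, move +1, go to s0
s0 | 000000[1]__   read 1 → write 0, move -1, go to s0
s0 | 00000[0]0__   read 0 → write 0, move +1, go to s0
s0 | 000000[0]__   read 0 → write 0, move +1, go to s0
s0 | 0000000[_]_   read _ → write 0, move +1, go to s2
s2 | 00000000[_]   read _ → write 1, move -1, go to s1
s1 | 0000000[0]1
Cell 2 holds 0 when M halts.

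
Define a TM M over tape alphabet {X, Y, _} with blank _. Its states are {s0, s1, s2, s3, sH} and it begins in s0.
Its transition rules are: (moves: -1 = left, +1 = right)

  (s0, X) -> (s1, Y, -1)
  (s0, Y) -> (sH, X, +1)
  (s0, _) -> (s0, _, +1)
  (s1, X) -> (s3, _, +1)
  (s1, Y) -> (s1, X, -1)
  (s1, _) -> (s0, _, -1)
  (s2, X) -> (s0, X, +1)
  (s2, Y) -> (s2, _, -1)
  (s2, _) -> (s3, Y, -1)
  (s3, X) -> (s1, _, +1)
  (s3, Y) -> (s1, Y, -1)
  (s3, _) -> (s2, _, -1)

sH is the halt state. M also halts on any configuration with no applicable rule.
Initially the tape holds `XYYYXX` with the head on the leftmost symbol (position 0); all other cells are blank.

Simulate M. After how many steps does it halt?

5

state=s0 head=0 tape=__[X]YYYXX   (s0,X)→(s1,Y,-1)
state=s1 head=-1 tape=_[_]YYYYXX   (s1,_)→(s0,_,-1)
state=s0 head=-2 tape=[_]_YYYYXX   (s0,_)→(s0,_,+1)
state=s0 head=-1 tape=_[_]YYYYXX   (s0,_)→(s0,_,+1)
state=s0 head=0 tape=__[Y]YYYXX   (s0,Y)→(sH,X,+1)
state=sH head=1 tape=__X[Y]YYXX
M halts after 5 transitions.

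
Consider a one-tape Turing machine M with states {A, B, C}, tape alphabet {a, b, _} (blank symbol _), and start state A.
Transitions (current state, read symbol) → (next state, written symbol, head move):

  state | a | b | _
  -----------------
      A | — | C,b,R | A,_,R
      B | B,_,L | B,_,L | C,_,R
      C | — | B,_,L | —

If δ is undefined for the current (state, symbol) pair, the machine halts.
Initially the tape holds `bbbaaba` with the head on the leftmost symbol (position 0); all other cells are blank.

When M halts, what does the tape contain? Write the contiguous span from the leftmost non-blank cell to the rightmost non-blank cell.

baaba

A | _[b]bbaaba   read b → write b, move R, go to C
C | _b[b]baaba   read b → write _, move L, go to B
B | _[b]_baaba   read b → write _, move L, go to B
B | [_]__baaba   read _ → write _, move R, go to C
C | _[_]_baaba
The non-blank tape span at halt is baaba.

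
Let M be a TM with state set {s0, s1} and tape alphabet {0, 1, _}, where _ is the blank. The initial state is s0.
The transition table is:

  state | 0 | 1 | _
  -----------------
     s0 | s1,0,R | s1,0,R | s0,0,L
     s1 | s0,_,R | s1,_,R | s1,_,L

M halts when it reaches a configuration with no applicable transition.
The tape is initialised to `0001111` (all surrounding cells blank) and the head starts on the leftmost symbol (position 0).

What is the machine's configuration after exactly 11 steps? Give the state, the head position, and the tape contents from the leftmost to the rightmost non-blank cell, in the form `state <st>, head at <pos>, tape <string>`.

s0 | [0]001111_   read 0 → write 0, move R, go to s1
s1 | 0[0]01111_   read 0 → write _, move R, go to s0
s0 | 0_[0]1111_   read 0 → write 0, move R, go to s1
s1 | 0_0[1]111_   read 1 → write _, move R, go to s1
s1 | 0_0_[1]11_   read 1 → write _, move R, go to s1
s1 | 0_0__[1]1_   read 1 → write _, move R, go to s1
s1 | 0_0___[1]_   read 1 → write _, move R, go to s1
s1 | 0_0____[_]   read _ → write _, move L, go to s1
s1 | 0_0___[_]_   read _ → write _, move L, go to s1
s1 | 0_0__[_]__   read _ → write _, move L, go to s1
s1 | 0_0_[_]___   read _ → write _, move L, go to s1
s1 | 0_0[_]____
After 11 steps: state s1, head at 3, tape 0_0.

state s1, head at 3, tape 0_0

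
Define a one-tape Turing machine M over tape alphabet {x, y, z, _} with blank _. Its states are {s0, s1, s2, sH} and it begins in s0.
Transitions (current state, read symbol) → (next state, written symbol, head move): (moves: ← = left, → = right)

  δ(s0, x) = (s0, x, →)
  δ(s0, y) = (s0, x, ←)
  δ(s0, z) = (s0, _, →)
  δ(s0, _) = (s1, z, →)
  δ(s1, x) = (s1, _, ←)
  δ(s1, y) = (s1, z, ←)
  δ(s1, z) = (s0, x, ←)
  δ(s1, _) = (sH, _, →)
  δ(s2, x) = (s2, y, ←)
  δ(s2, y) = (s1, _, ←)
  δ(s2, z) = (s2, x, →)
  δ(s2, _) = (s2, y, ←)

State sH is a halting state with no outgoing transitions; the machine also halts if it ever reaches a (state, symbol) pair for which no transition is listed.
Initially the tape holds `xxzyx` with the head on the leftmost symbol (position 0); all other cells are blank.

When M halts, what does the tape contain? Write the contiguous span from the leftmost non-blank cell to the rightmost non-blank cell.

state=s0 head=0 tape=[x]xzyx__   (s0,x)→(s0,x,→)
state=s0 head=1 tape=x[x]zyx__   (s0,x)→(s0,x,→)
state=s0 head=2 tape=xx[z]yx__   (s0,z)→(s0,_,→)
state=s0 head=3 tape=xx_[y]x__   (s0,y)→(s0,x,←)
state=s0 head=2 tape=xx[_]xx__   (s0,_)→(s1,z,→)
state=s1 head=3 tape=xxz[x]x__   (s1,x)→(s1,_,←)
state=s1 head=2 tape=xx[z]_x__   (s1,z)→(s0,x,←)
state=s0 head=1 tape=x[x]x_x__   (s0,x)→(s0,x,→)
state=s0 head=2 tape=xx[x]_x__   (s0,x)→(s0,x,→)
state=s0 head=3 tape=xxx[_]x__   (s0,_)→(s1,z,→)
state=s1 head=4 tape=xxxz[x]__   (s1,x)→(s1,_,←)
state=s1 head=3 tape=xxx[z]___   (s1,z)→(s0,x,←)
state=s0 head=2 tape=xx[x]x___   (s0,x)→(s0,x,→)
state=s0 head=3 tape=xxx[x]___   (s0,x)→(s0,x,→)
state=s0 head=4 tape=xxxx[_]__   (s0,_)→(s1,z,→)
state=s1 head=5 tape=xxxxz[_]_   (s1,_)→(sH,_,→)
state=sH head=6 tape=xxxxz_[_]
The non-blank tape span at halt is xxxxz.

xxxxz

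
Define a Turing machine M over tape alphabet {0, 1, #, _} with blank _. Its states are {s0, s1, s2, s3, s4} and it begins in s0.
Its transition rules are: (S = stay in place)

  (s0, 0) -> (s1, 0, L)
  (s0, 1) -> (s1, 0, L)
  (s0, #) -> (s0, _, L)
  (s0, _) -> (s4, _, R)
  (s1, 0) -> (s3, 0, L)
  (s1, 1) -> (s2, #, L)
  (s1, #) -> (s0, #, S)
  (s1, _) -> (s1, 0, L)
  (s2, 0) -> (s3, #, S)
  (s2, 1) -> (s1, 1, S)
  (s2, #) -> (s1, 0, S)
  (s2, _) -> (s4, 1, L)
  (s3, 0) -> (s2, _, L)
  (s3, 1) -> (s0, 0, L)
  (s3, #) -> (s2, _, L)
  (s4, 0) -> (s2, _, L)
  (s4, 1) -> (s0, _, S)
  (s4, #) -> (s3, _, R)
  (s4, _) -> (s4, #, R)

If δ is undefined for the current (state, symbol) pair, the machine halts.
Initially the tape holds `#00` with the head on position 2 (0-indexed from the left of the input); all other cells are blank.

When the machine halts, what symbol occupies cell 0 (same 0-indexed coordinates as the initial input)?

state=s0 head=2 tape=__#0[0]   (s0,0)→(s1,0,L)
state=s1 head=1 tape=__#[0]0   (s1,0)→(s3,0,L)
state=s3 head=0 tape=__[#]00   (s3,#)→(s2,_,L)
state=s2 head=-1 tape=_[_]_00   (s2,_)→(s4,1,L)
state=s4 head=-2 tape=[_]1_00   (s4,_)→(s4,#,R)
state=s4 head=-1 tape=#[1]_00   (s4,1)→(s0,_,S)
state=s0 head=-1 tape=#[_]_00   (s0,_)→(s4,_,R)
state=s4 head=0 tape=#_[_]00   (s4,_)→(s4,#,R)
state=s4 head=1 tape=#_#[0]0   (s4,0)→(s2,_,L)
state=s2 head=0 tape=#_[#]_0   (s2,#)→(s1,0,S)
state=s1 head=0 tape=#_[0]_0   (s1,0)→(s3,0,L)
state=s3 head=-1 tape=#[_]0_0
Cell 0 holds 0 when M halts.

0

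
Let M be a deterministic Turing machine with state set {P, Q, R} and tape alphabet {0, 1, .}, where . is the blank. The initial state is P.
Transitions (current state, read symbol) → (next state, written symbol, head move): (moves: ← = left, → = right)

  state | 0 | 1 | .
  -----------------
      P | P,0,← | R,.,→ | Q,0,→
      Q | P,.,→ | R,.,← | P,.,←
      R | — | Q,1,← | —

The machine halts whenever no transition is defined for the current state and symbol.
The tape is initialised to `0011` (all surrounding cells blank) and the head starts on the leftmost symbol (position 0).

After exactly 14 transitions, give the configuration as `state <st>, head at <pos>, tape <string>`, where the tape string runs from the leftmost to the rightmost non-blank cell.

state=P head=0 tape=..[0]011   (P,0)→(P,0,←)
state=P head=-1 tape=.[.]0011   (P,.)→(Q,0,→)
state=Q head=0 tape=.0[0]011   (Q,0)→(P,.,→)
state=P head=1 tape=.0.[0]11   (P,0)→(P,0,←)
state=P head=0 tape=.0[.]011   (P,.)→(Q,0,→)
state=Q head=1 tape=.00[0]11   (Q,0)→(P,.,→)
state=P head=2 tape=.00.[1]1   (P,1)→(R,.,→)
state=R head=3 tape=.00..[1]   (R,1)→(Q,1,←)
state=Q head=2 tape=.00.[.]1   (Q,.)→(P,.,←)
state=P head=1 tape=.00[.].1   (P,.)→(Q,0,→)
state=Q head=2 tape=.000[.]1   (Q,.)→(P,.,←)
state=P head=1 tape=.00[0].1   (P,0)→(P,0,←)
state=P head=0 tape=.0[0]0.1   (P,0)→(P,0,←)
state=P head=-1 tape=.[0]00.1   (P,0)→(P,0,←)
state=P head=-2 tape=[.]000.1
After 14 steps: state P, head at -2, tape 000.1.

state P, head at -2, tape 000.1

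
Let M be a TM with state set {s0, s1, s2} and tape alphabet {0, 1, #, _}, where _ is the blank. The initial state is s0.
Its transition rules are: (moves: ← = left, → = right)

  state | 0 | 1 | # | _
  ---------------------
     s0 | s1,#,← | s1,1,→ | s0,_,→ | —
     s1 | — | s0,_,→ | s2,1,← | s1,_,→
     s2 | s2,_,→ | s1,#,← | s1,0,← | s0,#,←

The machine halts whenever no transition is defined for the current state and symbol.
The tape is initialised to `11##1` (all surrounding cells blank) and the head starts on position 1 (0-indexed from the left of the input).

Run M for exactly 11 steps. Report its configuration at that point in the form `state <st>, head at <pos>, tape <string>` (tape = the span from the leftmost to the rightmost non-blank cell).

state=s0 head=1 tape=1[1]##1   (s0,1)→(s1,1,→)
state=s1 head=2 tape=11[#]#1   (s1,#)→(s2,1,←)
state=s2 head=1 tape=1[1]1#1   (s2,1)→(s1,#,←)
state=s1 head=0 tape=[1]#1#1   (s1,1)→(s0,_,→)
state=s0 head=1 tape=_[#]1#1   (s0,#)→(s0,_,→)
state=s0 head=2 tape=__[1]#1   (s0,1)→(s1,1,→)
state=s1 head=3 tape=__1[#]1   (s1,#)→(s2,1,←)
state=s2 head=2 tape=__[1]11   (s2,1)→(s1,#,←)
state=s1 head=1 tape=_[_]#11   (s1,_)→(s1,_,→)
state=s1 head=2 tape=__[#]11   (s1,#)→(s2,1,←)
state=s2 head=1 tape=_[_]111   (s2,_)→(s0,#,←)
state=s0 head=0 tape=[_]#111
After 11 steps: state s0, head at 0, tape #111.

state s0, head at 0, tape #111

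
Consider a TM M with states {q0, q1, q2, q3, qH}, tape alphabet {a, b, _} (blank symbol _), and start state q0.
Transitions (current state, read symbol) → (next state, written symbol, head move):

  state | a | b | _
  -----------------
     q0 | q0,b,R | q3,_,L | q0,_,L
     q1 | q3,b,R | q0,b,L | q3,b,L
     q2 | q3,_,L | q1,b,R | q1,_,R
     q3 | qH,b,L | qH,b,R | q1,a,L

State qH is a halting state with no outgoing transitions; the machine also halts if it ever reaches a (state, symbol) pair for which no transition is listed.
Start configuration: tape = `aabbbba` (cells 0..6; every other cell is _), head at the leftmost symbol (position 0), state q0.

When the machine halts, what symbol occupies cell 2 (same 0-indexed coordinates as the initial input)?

q0 | [a]abbbba   read a → write b, move R, go to q0
q0 | b[a]bbbba   read a → write b, move R, go to q0
q0 | bb[b]bbba   read b → write _, move L, go to q3
q3 | b[b]_bbba   read b → write b, move R, go to qH
qH | bb[_]bbba
Cell 2 holds _ when M halts.

_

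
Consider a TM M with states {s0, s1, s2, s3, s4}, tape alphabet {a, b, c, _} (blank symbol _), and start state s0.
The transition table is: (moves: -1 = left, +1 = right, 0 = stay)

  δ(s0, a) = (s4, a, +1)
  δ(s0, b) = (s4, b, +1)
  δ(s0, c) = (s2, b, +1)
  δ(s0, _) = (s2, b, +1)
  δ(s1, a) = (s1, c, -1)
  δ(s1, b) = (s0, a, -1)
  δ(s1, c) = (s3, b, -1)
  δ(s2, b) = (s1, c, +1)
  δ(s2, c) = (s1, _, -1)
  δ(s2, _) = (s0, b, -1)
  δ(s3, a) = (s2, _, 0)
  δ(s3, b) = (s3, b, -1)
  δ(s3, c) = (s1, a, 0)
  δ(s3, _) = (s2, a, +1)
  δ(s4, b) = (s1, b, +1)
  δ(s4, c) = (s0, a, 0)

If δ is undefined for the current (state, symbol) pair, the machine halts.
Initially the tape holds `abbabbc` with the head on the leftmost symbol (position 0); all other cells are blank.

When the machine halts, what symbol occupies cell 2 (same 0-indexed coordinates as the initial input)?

state=s0 head=0 tape=[a]bbabbc   (s0,a)→(s4,a,+1)
state=s4 head=1 tape=a[b]babbc   (s4,b)→(s1,b,+1)
state=s1 head=2 tape=ab[b]abbc   (s1,b)→(s0,a,-1)
state=s0 head=1 tape=a[b]aabbc   (s0,b)→(s4,b,+1)
state=s4 head=2 tape=ab[a]abbc
Cell 2 holds a when M halts.

a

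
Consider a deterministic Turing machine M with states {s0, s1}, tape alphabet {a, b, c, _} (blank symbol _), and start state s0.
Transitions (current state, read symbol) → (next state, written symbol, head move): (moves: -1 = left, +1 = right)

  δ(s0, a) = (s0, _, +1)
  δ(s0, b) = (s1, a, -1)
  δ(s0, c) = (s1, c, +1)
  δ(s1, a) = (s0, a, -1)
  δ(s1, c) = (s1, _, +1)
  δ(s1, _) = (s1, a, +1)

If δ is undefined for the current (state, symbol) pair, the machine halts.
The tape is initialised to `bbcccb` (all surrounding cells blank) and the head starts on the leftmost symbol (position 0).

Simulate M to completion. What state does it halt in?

s1

state=s0 head=0 tape=_[b]bcccb   (s0,b)→(s1,a,-1)
state=s1 head=-1 tape=[_]abcccb   (s1,_)→(s1,a,+1)
state=s1 head=0 tape=a[a]bcccb   (s1,a)→(s0,a,-1)
state=s0 head=-1 tape=[a]abcccb   (s0,a)→(s0,_,+1)
state=s0 head=0 tape=_[a]bcccb   (s0,a)→(s0,_,+1)
state=s0 head=1 tape=__[b]cccb   (s0,b)→(s1,a,-1)
state=s1 head=0 tape=_[_]acccb   (s1,_)→(s1,a,+1)
state=s1 head=1 tape=_a[a]cccb   (s1,a)→(s0,a,-1)
state=s0 head=0 tape=_[a]acccb   (s0,a)→(s0,_,+1)
state=s0 head=1 tape=__[a]cccb   (s0,a)→(s0,_,+1)
state=s0 head=2 tape=___[c]ccb   (s0,c)→(s1,c,+1)
state=s1 head=3 tape=___c[c]cb   (s1,c)→(s1,_,+1)
state=s1 head=4 tape=___c_[c]b   (s1,c)→(s1,_,+1)
state=s1 head=5 tape=___c__[b]
No transition is defined for (s1, b); M halts in state s1.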